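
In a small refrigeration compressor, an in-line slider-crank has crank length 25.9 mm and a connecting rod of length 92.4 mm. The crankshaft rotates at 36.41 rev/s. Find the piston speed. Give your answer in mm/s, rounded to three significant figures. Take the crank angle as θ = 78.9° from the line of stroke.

6140

ω = 2π·36.4 = 228.8 rad/s
For an in-line slider-crank, x = r cosθ + √(L² − r² sin²θ), so v = −rω sinθ·[1 + r cosθ/√(L² − r² sin²θ)].
With r = 0.0259 m, L = 0.0924 m, θ = 78.9°: √(L² − r² sin²θ) = 0.088836 m.
v = −0.0259·228.8·0.98129·[1 + 0.0259·0.19252/0.088836] = -6.1407 m/s.
|v| = 6.1407 m/s = 6140.7 mm/s.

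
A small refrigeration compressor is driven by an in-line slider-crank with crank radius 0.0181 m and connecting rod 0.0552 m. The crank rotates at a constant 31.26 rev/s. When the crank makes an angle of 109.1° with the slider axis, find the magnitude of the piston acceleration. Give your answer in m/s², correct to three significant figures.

415

ω = 2π·31.3 = 196.4 rad/s
x(θ) = r cosθ + √(L² − r² sin²θ); with ω constant, a = ω²·d²x/dθ².
d²x/dθ² = −r cosθ − r²(cos2θ)/√u − r⁴ sin²2θ/(4u^{3/2}),  u = L² − r² sin²θ = 0.00275451 m².
Substituting r = 0.0181 m, L = 0.0552 m, θ = 109.1°: d²x/dθ² = +0.010757 m.
a = ω²·d²x/dθ² = (196.4)²·(+0.010757) = +414.99 m/s²;  |a| = 414.99 m/s².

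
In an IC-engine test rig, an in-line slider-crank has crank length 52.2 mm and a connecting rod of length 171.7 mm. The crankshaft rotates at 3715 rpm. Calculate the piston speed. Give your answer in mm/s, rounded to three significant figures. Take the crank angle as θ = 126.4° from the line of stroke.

13300

ω = 2π·3715/60 = 389 rad/s
For an in-line slider-crank, x = r cosθ + √(L² − r² sin²θ), so v = −rω sinθ·[1 + r cosθ/√(L² − r² sin²θ)].
With r = 0.0522 m, L = 0.1717 m, θ = 126.4°: √(L² − r² sin²θ) = 0.16648 m.
v = −0.0522·389·0.80489·[1 + 0.0522·-0.59342/0.16648] = -13.304 m/s.
|v| = 13.304 m/s = 13304 mm/s.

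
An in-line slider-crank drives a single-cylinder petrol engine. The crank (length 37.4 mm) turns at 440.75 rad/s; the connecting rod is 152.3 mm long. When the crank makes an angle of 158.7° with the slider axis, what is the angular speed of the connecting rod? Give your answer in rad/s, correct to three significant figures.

101

ω = 440.8 rad/s
The rod makes angle φ with the slider axis where L sinφ = r sinθ; differentiating, L cosφ·φ̇ = r ω cosθ.
L cosφ = √(L² − r² sin²θ) = 0.15169 m.
|ω_rod| = r ω |cosθ| / √(L² − r² sin²θ) = 0.0374·440.8·0.93169/0.15169 = 101.24 rad/s.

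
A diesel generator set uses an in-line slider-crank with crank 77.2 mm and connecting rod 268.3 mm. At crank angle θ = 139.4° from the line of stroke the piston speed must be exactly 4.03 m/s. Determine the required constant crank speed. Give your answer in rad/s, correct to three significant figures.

103

For an in-line slider-crank, |v_piston| = rω|sinθ|·[1 + r cosθ/√(L² − r² sin²θ)].
With r = 0.0772 m, L = 0.2683 m, θ = 139.4°: the bracketed kinematic factor |dx/dθ| = 0.039066 m.
ω = v/|dx/dθ| = 4.03/0.039066 = 103.16 rad/s.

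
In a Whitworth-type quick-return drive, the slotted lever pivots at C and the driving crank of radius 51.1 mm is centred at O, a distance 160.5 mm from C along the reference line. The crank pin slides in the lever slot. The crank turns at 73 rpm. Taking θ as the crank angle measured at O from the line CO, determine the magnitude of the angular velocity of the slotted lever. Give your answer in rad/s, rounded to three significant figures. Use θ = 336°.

1.78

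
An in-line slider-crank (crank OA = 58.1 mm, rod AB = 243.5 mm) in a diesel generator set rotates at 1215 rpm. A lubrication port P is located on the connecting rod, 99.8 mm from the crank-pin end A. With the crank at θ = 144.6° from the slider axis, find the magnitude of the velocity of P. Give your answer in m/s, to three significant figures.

5.31

ω = 127.2 rad/s.  Crank-pin speed |V_A| = rω = 7.3923 m/s, perpendicular to OA.
Rod angle: sinφ = −(r/L) sinθ ⇒ φ = -7.945°; ω_rod = −rω cosθ/√(L²−r²sin²θ) = +24.986 rad/s.
V_P = V_A + ω_rod × AP, with AP = 0.0998 m along the rod.
Components: V_Px = −rω sinθ − a·ω_rod·sinφ = -3.9376 m/s;  V_Py = rω cosθ + a·ω_rod·cosφ = -3.556 m/s.
|V_P| = √(V_Px² + V_Py²) = 5.3056 m/s.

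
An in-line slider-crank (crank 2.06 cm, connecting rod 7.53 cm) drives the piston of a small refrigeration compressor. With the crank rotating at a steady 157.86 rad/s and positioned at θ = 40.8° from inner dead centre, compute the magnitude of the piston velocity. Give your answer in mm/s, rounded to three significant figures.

2570

ω = 157.9 rad/s
For an in-line slider-crank, x = r cosθ + √(L² − r² sin²θ), so v = −rω sinθ·[1 + r cosθ/√(L² − r² sin²θ)].
With r = 0.0206 m, L = 0.0753 m, θ = 40.8°: √(L² − r² sin²θ) = 0.074087 m.
v = −0.0206·157.9·0.65342·[1 + 0.0206·0.75700/0.074087] = -2.5721 m/s.
|v| = 2.5721 m/s = 2572.1 mm/s.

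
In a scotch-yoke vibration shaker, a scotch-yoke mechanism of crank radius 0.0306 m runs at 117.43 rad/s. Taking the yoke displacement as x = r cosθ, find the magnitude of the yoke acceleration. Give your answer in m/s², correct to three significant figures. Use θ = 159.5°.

ω = 117.4 rad/s
x = r cosθ ⇒ ẍ = −rω² cosθ (ω constant).
|a| = rω²|cosθ| = 0.0306·(117.4)²·|cos 159.5°| = 395.25 m/s².

395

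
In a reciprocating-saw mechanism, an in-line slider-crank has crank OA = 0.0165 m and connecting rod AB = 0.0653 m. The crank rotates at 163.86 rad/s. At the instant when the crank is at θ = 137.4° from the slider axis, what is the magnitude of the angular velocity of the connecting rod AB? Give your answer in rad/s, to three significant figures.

ω = 163.9 rad/s
The rod makes angle φ with the slider axis where L sinφ = r sinθ; differentiating, L cosφ·φ̇ = r ω cosθ.
L cosφ = √(L² − r² sin²θ) = 0.064338 m.
|ω_rod| = r ω |cosθ| / √(L² − r² sin²θ) = 0.0165·163.9·0.73610/0.064338 = 30.933 rad/s.

30.9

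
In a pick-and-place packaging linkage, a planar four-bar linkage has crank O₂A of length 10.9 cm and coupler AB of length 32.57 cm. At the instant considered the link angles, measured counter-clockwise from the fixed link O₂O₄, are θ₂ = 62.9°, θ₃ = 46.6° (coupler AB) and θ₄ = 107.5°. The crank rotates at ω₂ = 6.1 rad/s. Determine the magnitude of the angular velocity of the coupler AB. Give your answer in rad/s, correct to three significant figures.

ω₂ = 6.1 rad/s
Differentiating the loop-closure r₂e^{iθ₂}+r₃e^{iθ₃}=r₁+r₄e^{iθ₄} gives r₂ω₂e^{iθ₂}+r₃ω₃e^{iθ₃}=r₄ω₄e^{iθ₄}.
Eliminating the other unknown: ω₃ = r₂ω₂ sin(θ₄−θ₂) / [r₃ sin(θ₃−θ₄)].
Numerator sine = +0.70215; denominator sine = -0.87377.
Result = 0.109·6.1·(+0.70215) / (0.3257·(-0.87377)) = -1.6405 rad/s; magnitude 1.6405 rad/s.

1.64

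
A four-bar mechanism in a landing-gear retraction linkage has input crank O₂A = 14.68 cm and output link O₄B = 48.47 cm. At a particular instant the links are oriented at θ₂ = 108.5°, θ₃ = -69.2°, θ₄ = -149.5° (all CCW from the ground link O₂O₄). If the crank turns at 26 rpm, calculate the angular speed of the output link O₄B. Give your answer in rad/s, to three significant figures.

0.0336

ω₂ = 2.723 rad/s (from 26 rpm).
Differentiating the loop-closure r₂e^{iθ₂}+r₃e^{iθ₃}=r₁+r₄e^{iθ₄} gives r₂ω₂e^{iθ₂}+r₃ω₃e^{iθ₃}=r₄ω₄e^{iθ₄}.
Eliminating the other unknown: ω₄ = r₂ω₂ sin(θ₂−θ₃) / [r₄ sin(θ₄−θ₃)].
Numerator sine = +0.04013; denominator sine = -0.98570.
Result = 0.1468·2.723·(+0.04013) / (0.4847·(-0.98570)) = -0.033574 rad/s; magnitude 0.033574 rad/s.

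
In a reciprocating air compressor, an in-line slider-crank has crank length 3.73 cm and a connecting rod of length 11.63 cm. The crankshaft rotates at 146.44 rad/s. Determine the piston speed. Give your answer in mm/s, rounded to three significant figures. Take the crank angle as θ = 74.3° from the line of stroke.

ω = 146.4 rad/s
For an in-line slider-crank, x = r cosθ + √(L² − r² sin²θ), so v = −rω sinθ·[1 + r cosθ/√(L² − r² sin²θ)].
With r = 0.0373 m, L = 0.1163 m, θ = 74.3°: √(L² − r² sin²θ) = 0.11062 m.
v = −0.0373·146.4·0.96269·[1 + 0.0373·0.27060/0.11062] = -5.7382 m/s.
|v| = 5.7382 m/s = 5738.2 mm/s.

5740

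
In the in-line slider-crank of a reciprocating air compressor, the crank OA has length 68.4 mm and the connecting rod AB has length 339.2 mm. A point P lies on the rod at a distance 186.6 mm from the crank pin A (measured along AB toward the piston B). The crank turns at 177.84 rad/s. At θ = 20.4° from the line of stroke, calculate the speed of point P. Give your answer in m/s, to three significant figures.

6.94

ω = 177.8 rad/s.  Crank-pin speed |V_A| = rω = 12.164 m/s, perpendicular to OA.
Rod angle: sinφ = −(r/L) sinθ ⇒ φ = -4.031°; ω_rod = −rω cosθ/√(L²−r²sin²θ) = -33.696 rad/s.
V_P = V_A + ω_rod × AP, with AP = 0.1866 m along the rod.
Components: V_Px = −rω sinθ − a·ω_rod·sinφ = -4.6821 m/s;  V_Py = rω cosθ + a·ω_rod·cosφ = +5.1293 m/s.
|V_P| = √(V_Px² + V_Py²) = 6.9449 m/s.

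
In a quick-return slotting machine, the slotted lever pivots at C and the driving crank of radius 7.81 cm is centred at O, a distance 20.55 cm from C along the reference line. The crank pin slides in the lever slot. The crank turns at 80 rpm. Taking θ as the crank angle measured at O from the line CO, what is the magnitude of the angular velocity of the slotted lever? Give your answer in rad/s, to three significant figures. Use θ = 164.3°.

4.49

ω = 8.378 rad/s (from 80 rpm).
Crank pin A relative to C: A = (d + r cosθ, r sinθ); lever angle φ = atan2(r sinθ, d + r cosθ).
Differentiating tanφ: φ̇ = rω(d cosθ + r)/(d² + r² + 2dr cosθ).
d² + r² + 2dr cosθ = |CA|² = 0.0174283 m²;  d cosθ + r = -0.11973 m.
|ω_lever| = |0.0781·8.378·-0.11973| / 0.0174283 = 4.495 rad/s.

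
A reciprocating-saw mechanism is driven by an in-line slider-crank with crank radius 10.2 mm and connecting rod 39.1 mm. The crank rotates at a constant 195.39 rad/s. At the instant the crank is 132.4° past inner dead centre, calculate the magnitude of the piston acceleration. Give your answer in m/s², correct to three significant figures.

ω = 195.4 rad/s
x(θ) = r cosθ + √(L² − r² sin²θ); with ω constant, a = ω²·d²x/dθ².
d²x/dθ² = −r cosθ − r²(cos2θ)/√u − r⁴ sin²2θ/(4u^{3/2}),  u = L² − r² sin²θ = 0.00147208 m².
Substituting r = 0.0102 m, L = 0.0391 m, θ = 132.4°: d²x/dθ² = +0.0070761 m.
a = ω²·d²x/dθ² = (195.4)²·(+0.0070761) = +270.15 m/s²;  |a| = 270.15 m/s².

270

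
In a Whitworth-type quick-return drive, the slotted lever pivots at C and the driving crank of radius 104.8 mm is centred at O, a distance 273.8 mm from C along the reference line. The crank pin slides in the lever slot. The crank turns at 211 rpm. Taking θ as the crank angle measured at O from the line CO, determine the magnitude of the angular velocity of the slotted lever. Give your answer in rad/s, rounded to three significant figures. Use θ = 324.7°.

5.72

ω = 22.1 rad/s (from 211 rpm).
Crank pin A relative to C: A = (d + r cosθ, r sinθ); lever angle φ = atan2(r sinθ, d + r cosθ).
Differentiating tanφ: φ̇ = rω(d cosθ + r)/(d² + r² + 2dr cosθ).
d² + r² + 2dr cosθ = |CA|² = 0.132786 m²;  d cosθ + r = +0.32826 m.
|ω_lever| = |0.1048·22.1·+0.32826| / 0.132786 = 5.7245 rad/s.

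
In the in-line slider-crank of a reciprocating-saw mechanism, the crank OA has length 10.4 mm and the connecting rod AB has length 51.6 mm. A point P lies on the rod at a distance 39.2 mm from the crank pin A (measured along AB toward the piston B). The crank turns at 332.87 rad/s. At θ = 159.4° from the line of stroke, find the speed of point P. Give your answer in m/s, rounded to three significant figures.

ω = 332.9 rad/s.  Crank-pin speed |V_A| = rω = 3.4618 m/s, perpendicular to OA.
Rod angle: sinφ = −(r/L) sinθ ⇒ φ = -4.066°; ω_rod = −rω cosθ/√(L²−r²sin²θ) = +62.959 rad/s.
V_P = V_A + ω_rod × AP, with AP = 0.0392 m along the rod.
Components: V_Px = −rω sinθ − a·ω_rod·sinφ = -1.043 m/s;  V_Py = rω cosθ + a·ω_rod·cosφ = -0.77872 m/s.
|V_P| = √(V_Px² + V_Py²) = 1.3016 m/s.

1.30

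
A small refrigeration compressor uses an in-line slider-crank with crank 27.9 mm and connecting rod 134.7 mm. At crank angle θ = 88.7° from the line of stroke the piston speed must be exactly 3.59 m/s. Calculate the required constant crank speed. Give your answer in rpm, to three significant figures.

1220

For an in-line slider-crank, |v_piston| = rω|sinθ|·[1 + r cosθ/√(L² − r² sin²θ)].
With r = 0.0279 m, L = 0.1347 m, θ = 88.7°: the bracketed kinematic factor |dx/dθ| = 0.028027 m.
ω = v/|dx/dθ| = 3.59/0.028027 = 128.09 rad/s.
N = 60ω/(2π) = 1223.2 rpm.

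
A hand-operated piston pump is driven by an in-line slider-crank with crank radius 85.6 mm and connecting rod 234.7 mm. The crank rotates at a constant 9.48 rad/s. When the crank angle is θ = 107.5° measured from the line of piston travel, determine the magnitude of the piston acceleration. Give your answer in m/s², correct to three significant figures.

4.73

ω = 9.48 rad/s
x(θ) = r cosθ + √(L² − r² sin²θ); with ω constant, a = ω²·d²x/dθ².
d²x/dθ² = −r cosθ − r²(cos2θ)/√u − r⁴ sin²2θ/(4u^{3/2}),  u = L² − r² sin²θ = 0.0484193 m².
Substituting r = 0.0856 m, L = 0.2347 m, θ = 107.5°: d²x/dθ² = +0.052603 m.
a = ω²·d²x/dθ² = (9.48)²·(+0.052603) = +4.7275 m/s²;  |a| = 4.7275 m/s².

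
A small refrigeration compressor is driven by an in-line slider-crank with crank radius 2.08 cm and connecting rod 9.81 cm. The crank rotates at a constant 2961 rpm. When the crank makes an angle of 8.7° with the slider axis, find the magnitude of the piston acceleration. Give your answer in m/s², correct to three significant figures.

2380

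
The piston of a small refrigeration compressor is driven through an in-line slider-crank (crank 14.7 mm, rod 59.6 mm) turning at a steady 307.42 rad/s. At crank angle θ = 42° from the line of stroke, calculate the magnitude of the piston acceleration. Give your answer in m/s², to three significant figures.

1070

ω = 307.4 rad/s
x(θ) = r cosθ + √(L² − r² sin²θ); with ω constant, a = ω²·d²x/dθ².
d²x/dθ² = −r cosθ − r²(cos2θ)/√u − r⁴ sin²2θ/(4u^{3/2}),  u = L² − r² sin²θ = 0.00345541 m².
Substituting r = 0.0147 m, L = 0.0596 m, θ = 42°: d²x/dθ² = -0.011365 m.
a = ω²·d²x/dθ² = (307.4)²·(-0.011365) = -1074.1 m/s²;  |a| = 1074.1 m/s².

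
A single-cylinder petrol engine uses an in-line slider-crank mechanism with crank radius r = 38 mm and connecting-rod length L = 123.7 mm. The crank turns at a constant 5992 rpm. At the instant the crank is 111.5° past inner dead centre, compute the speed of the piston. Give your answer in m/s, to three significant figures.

19.6

ω = 2π·5992/60 = 627.5 rad/s
For an in-line slider-crank, x = r cosθ + √(L² − r² sin²θ), so v = −rω sinθ·[1 + r cosθ/√(L² − r² sin²θ)].
With r = 0.038 m, L = 0.1237 m, θ = 111.5°: √(L² − r² sin²θ) = 0.11854 m.
v = −0.038·627.5·0.93042·[1 + 0.038·-0.36650/0.11854] = -19.579 m/s.
|v| = 19.579 m/s.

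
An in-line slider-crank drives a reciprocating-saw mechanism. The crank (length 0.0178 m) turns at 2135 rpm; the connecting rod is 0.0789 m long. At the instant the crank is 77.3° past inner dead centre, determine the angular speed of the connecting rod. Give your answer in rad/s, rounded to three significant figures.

ω = 223.6 rad/s (converted from 2135 rpm).
The rod makes angle φ with the slider axis where L sinφ = r sinθ; differentiating, L cosφ·φ̇ = r ω cosθ.
L cosφ = √(L² − r² sin²θ) = 0.076965 m.
|ω_rod| = r ω |cosθ| / √(L² − r² sin²θ) = 0.0178·223.6·0.21985/0.076965 = 11.368 rad/s.

11.4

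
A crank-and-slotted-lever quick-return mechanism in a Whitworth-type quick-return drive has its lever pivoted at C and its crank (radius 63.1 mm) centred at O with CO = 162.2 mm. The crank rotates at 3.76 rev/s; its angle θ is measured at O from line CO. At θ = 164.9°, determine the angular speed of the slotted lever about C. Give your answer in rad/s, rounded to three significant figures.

ω = 23.62 rad/s (from 3.76 rev/s).
Crank pin A relative to C: A = (d + r cosθ, r sinθ); lever angle φ = atan2(r sinθ, d + r cosθ).
Differentiating tanφ: φ̇ = rω(d cosθ + r)/(d² + r² + 2dr cosθ).
d² + r² + 2dr cosθ = |CA|² = 0.0105276 m²;  d cosθ + r = -0.0935 m.
|ω_lever| = |0.0631·23.62·-0.0935| / 0.0105276 = 13.24 rad/s.

13.2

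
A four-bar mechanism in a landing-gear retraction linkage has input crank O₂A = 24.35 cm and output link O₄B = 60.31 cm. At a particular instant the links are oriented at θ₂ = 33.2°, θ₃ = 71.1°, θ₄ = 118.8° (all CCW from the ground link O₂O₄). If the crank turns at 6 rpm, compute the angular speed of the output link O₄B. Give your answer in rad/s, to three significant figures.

ω₂ = 0.6283 rad/s (from 6 rpm).
Differentiating the loop-closure r₂e^{iθ₂}+r₃e^{iθ₃}=r₁+r₄e^{iθ₄} gives r₂ω₂e^{iθ₂}+r₃ω₃e^{iθ₃}=r₄ω₄e^{iθ₄}.
Eliminating the other unknown: ω₄ = r₂ω₂ sin(θ₂−θ₃) / [r₄ sin(θ₄−θ₃)].
Numerator sine = -0.61429; denominator sine = +0.73963.
Result = 0.2435·0.6283·(-0.61429) / (0.6031·(+0.73963)) = -0.21069 rad/s; magnitude 0.21069 rad/s.

0.211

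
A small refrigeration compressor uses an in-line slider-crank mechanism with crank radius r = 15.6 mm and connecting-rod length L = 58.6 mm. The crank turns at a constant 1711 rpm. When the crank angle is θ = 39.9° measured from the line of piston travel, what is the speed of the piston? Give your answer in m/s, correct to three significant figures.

ω = 2π·1711/60 = 179.2 rad/s
For an in-line slider-crank, x = r cosθ + √(L² − r² sin²θ), so v = −rω sinθ·[1 + r cosθ/√(L² − r² sin²θ)].
With r = 0.0156 m, L = 0.0586 m, θ = 39.9°: √(L² − r² sin²θ) = 0.057739 m.
v = −0.0156·179.2·0.64145·[1 + 0.0156·0.76717/0.057739] = -2.1646 m/s.
|v| = 2.1646 m/s.

2.16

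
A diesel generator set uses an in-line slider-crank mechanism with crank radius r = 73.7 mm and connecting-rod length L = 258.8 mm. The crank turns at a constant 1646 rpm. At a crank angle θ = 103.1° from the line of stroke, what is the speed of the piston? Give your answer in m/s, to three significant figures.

11.5

ω = 2π·1646/60 = 172.4 rad/s
For an in-line slider-crank, x = r cosθ + √(L² − r² sin²θ), so v = −rω sinθ·[1 + r cosθ/√(L² − r² sin²θ)].
With r = 0.0737 m, L = 0.2588 m, θ = 103.1°: √(L² − r² sin²θ) = 0.24865 m.
v = −0.0737·172.4·0.97398·[1 + 0.0737·-0.22665/0.24865] = -11.542 m/s.
|v| = 11.542 m/s.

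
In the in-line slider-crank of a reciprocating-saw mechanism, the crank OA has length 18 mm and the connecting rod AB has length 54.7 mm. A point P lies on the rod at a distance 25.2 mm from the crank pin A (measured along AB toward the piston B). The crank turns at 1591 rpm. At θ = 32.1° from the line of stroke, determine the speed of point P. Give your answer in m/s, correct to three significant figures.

ω = 166.6 rad/s.  Crank-pin speed |V_A| = rω = 2.999 m/s, perpendicular to OA.
Rod angle: sinφ = −(r/L) sinθ ⇒ φ = -10.071°; ω_rod = −rω cosθ/√(L²−r²sin²θ) = -47.171 rad/s.
V_P = V_A + ω_rod × AP, with AP = 0.0252 m along the rod.
Components: V_Px = −rω sinθ − a·ω_rod·sinφ = -1.8015 m/s;  V_Py = rω cosθ + a·ω_rod·cosφ = +1.3701 m/s.
|V_P| = √(V_Px² + V_Py²) = 2.2633 m/s.

2.26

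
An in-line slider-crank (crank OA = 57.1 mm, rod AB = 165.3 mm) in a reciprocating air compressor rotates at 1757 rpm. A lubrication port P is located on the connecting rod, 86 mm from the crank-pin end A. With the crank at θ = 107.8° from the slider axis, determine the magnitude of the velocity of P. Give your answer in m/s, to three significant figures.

ω = 184 rad/s.  Crank-pin speed |V_A| = rω = 10.506 m/s, perpendicular to OA.
Rod angle: sinφ = −(r/L) sinθ ⇒ φ = -19.202°; ω_rod = −rω cosθ/√(L²−r²sin²θ) = +20.574 rad/s.
V_P = V_A + ω_rod × AP, with AP = 0.086 m along the rod.
Components: V_Px = −rω sinθ − a·ω_rod·sinφ = -9.4211 m/s;  V_Py = rω cosθ + a·ω_rod·cosφ = -1.5407 m/s.
|V_P| = √(V_Px² + V_Py²) = 9.5463 m/s.

9.55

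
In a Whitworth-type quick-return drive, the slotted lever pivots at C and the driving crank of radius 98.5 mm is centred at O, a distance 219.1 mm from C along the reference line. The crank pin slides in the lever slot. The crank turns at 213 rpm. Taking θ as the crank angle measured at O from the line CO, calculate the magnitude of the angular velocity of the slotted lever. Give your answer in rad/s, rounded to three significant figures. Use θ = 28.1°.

ω = 22.31 rad/s (from 213 rpm).
Crank pin A relative to C: A = (d + r cosθ, r sinθ); lever angle φ = atan2(r sinθ, d + r cosθ).
Differentiating tanφ: φ̇ = rω(d cosθ + r)/(d² + r² + 2dr cosθ).
d² + r² + 2dr cosθ = |CA|² = 0.095782 m²;  d cosθ + r = +0.29177 m.
|ω_lever| = |0.0985·22.31·+0.29177| / 0.095782 = 6.6928 rad/s.

6.69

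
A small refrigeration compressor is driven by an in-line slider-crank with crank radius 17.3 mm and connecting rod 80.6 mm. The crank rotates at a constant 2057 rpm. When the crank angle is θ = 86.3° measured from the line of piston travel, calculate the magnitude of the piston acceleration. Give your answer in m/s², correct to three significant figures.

ω = 2π·2057/60 = 215.4 rad/s
x(θ) = r cosθ + √(L² − r² sin²θ); with ω constant, a = ω²·d²x/dθ².
d²x/dθ² = −r cosθ − r²(cos2θ)/√u − r⁴ sin²2θ/(4u^{3/2}),  u = L² − r² sin²θ = 0.00619832 m².
Substituting r = 0.0173 m, L = 0.0806 m, θ = 86.3°: d²x/dθ² = +0.0026527 m.
a = ω²·d²x/dθ² = (215.4)²·(+0.0026527) = +123.09 m/s²;  |a| = 123.09 m/s².

123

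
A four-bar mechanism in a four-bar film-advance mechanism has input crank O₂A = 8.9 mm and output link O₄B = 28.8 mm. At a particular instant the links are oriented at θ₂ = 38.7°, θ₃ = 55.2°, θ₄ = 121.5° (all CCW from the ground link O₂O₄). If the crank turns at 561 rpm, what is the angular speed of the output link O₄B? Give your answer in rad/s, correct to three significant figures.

5.63

ω₂ = 58.75 rad/s (from 561 rpm).
Differentiating the loop-closure r₂e^{iθ₂}+r₃e^{iθ₃}=r₁+r₄e^{iθ₄} gives r₂ω₂e^{iθ₂}+r₃ω₃e^{iθ₃}=r₄ω₄e^{iθ₄}.
Eliminating the other unknown: ω₄ = r₂ω₂ sin(θ₂−θ₃) / [r₄ sin(θ₄−θ₃)].
Numerator sine = -0.28402; denominator sine = +0.91566.
Result = 0.0089·58.75·(-0.28402) / (0.0288·(+0.91566)) = -5.6311 rad/s; magnitude 5.6311 rad/s.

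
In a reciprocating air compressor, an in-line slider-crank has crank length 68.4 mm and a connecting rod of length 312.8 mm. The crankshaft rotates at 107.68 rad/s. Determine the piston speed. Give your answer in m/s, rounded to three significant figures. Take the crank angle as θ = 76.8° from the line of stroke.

7.54

ω = 107.7 rad/s
For an in-line slider-crank, x = r cosθ + √(L² − r² sin²θ), so v = −rω sinθ·[1 + r cosθ/√(L² − r² sin²θ)].
With r = 0.0684 m, L = 0.3128 m, θ = 76.8°: √(L² − r² sin²θ) = 0.30563 m.
v = −0.0684·107.7·0.97358·[1 + 0.0684·0.22835/0.30563] = -7.5372 m/s.
|v| = 7.5372 m/s.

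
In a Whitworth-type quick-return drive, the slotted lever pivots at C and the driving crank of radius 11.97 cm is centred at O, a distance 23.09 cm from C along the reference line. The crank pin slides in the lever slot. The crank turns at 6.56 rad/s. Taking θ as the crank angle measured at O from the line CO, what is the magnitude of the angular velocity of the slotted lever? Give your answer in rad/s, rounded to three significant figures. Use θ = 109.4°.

ω = 6.56 rad/s
Crank pin A relative to C: A = (d + r cosθ, r sinθ); lever angle φ = atan2(r sinθ, d + r cosθ).
Differentiating tanφ: φ̇ = rω(d cosθ + r)/(d² + r² + 2dr cosθ).
d² + r² + 2dr cosθ = |CA|² = 0.0492819 m²;  d cosθ + r = +0.043004 m.
|ω_lever| = |0.1197·6.56·+0.043004| / 0.0492819 = 0.6852 rad/s.

0.685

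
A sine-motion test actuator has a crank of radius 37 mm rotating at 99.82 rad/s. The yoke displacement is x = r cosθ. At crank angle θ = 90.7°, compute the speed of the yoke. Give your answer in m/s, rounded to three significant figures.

ω = 99.82 rad/s
x = r cosθ ⇒ ẋ = −rω sinθ.
|v| = rω|sinθ| = 0.037·99.82·|sin 90.7°| = 3.6931 m/s.

3.69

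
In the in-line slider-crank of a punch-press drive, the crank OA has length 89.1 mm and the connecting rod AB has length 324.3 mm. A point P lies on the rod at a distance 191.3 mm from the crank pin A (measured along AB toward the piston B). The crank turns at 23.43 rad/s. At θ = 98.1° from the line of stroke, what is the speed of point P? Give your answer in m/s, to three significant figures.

2.02

ω = 23.43 rad/s.  Crank-pin speed |V_A| = rω = 2.0876 m/s, perpendicular to OA.
Rod angle: sinφ = −(r/L) sinθ ⇒ φ = -15.784°; ω_rod = −rω cosθ/√(L²−r²sin²θ) = +0.94256 rad/s.
V_P = V_A + ω_rod × AP, with AP = 0.1913 m along the rod.
Components: V_Px = −rω sinθ − a·ω_rod·sinφ = -2.0177 m/s;  V_Py = rω cosθ + a·ω_rod·cosφ = -0.12063 m/s.
|V_P| = √(V_Px² + V_Py²) = 2.0213 m/s.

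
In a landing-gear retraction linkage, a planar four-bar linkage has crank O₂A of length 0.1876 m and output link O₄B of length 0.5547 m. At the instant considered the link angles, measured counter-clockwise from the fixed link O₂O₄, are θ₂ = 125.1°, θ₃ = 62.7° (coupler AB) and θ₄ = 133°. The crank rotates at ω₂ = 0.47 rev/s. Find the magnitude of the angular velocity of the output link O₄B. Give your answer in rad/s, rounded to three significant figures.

ω₂ = 2.953 rad/s (from 0.47 rev/s).
Differentiating the loop-closure r₂e^{iθ₂}+r₃e^{iθ₃}=r₁+r₄e^{iθ₄} gives r₂ω₂e^{iθ₂}+r₃ω₃e^{iθ₃}=r₄ω₄e^{iθ₄}.
Eliminating the other unknown: ω₄ = r₂ω₂ sin(θ₂−θ₃) / [r₄ sin(θ₄−θ₃)].
Numerator sine = +0.88620; denominator sine = +0.94147.
Result = 0.1876·2.953·(+0.88620) / (0.5547·(+0.94147)) = +0.94011 rad/s; magnitude 0.94011 rad/s.

0.940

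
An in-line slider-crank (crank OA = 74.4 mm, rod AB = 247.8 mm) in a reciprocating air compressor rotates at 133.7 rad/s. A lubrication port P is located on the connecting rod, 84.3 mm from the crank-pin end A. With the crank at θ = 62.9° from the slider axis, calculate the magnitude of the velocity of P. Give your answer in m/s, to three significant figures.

ω = 133.7 rad/s.  Crank-pin speed |V_A| = rω = 9.9473 m/s, perpendicular to OA.
Rod angle: sinφ = −(r/L) sinθ ⇒ φ = -15.502°; ω_rod = −rω cosθ/√(L²−r²sin²θ) = -18.977 rad/s.
V_P = V_A + ω_rod × AP, with AP = 0.0843 m along the rod.
Components: V_Px = −rω sinθ − a·ω_rod·sinφ = -9.2828 m/s;  V_Py = rω cosθ + a·ω_rod·cosφ = +2.9899 m/s.
|V_P| = √(V_Px² + V_Py²) = 9.7524 m/s.

9.75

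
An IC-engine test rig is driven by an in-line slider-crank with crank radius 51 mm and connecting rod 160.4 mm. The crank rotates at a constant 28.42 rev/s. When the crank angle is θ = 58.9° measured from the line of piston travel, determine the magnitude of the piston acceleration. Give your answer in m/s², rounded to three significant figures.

ω = 2π·28.4 = 178.6 rad/s
x(θ) = r cosθ + √(L² − r² sin²θ); with ω constant, a = ω²·d²x/dθ².
d²x/dθ² = −r cosθ − r²(cos2θ)/√u − r⁴ sin²2θ/(4u^{3/2}),  u = L² − r² sin²θ = 0.0238211 m².
Substituting r = 0.051 m, L = 0.1604 m, θ = 58.9°: d²x/dθ² = -0.018843 m.
a = ω²·d²x/dθ² = (178.6)²·(-0.018843) = -600.85 m/s²;  |a| = 600.85 m/s².

601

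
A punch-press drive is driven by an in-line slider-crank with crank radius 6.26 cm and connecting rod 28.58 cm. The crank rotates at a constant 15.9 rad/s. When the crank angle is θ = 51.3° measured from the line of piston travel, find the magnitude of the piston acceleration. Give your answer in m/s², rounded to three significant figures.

9.17

ω = 15.9 rad/s
x(θ) = r cosθ + √(L² − r² sin²θ); with ω constant, a = ω²·d²x/dθ².
d²x/dθ² = −r cosθ − r²(cos2θ)/√u − r⁴ sin²2θ/(4u^{3/2}),  u = L² − r² sin²θ = 0.0792948 m².
Substituting r = 0.0626 m, L = 0.2858 m, θ = 51.3°: d²x/dθ² = -0.036268 m.
a = ω²·d²x/dθ² = (15.9)²·(-0.036268) = -9.169 m/s²;  |a| = 9.169 m/s².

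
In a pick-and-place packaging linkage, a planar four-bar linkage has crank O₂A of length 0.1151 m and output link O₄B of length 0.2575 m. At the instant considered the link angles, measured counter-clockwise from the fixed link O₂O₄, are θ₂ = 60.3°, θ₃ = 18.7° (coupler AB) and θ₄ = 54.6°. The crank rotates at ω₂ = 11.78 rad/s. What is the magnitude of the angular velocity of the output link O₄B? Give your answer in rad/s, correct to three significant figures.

ω₂ = 11.78 rad/s
Differentiating the loop-closure r₂e^{iθ₂}+r₃e^{iθ₃}=r₁+r₄e^{iθ₄} gives r₂ω₂e^{iθ₂}+r₃ω₃e^{iθ₃}=r₄ω₄e^{iθ₄}.
Eliminating the other unknown: ω₄ = r₂ω₂ sin(θ₂−θ₃) / [r₄ sin(θ₄−θ₃)].
Numerator sine = +0.66393; denominator sine = +0.58637.
Result = 0.1151·11.78·(+0.66393) / (0.2575·(+0.58637)) = +5.962 rad/s; magnitude 5.962 rad/s.

5.96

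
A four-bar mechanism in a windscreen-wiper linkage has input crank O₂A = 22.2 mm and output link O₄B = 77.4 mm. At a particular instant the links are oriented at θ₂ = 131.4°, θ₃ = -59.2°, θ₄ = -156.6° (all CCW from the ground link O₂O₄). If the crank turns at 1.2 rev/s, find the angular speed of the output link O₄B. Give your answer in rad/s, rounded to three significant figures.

ω₂ = 7.54 rad/s (from 1.2 rev/s).
Differentiating the loop-closure r₂e^{iθ₂}+r₃e^{iθ₃}=r₁+r₄e^{iθ₄} gives r₂ω₂e^{iθ₂}+r₃ω₃e^{iθ₃}=r₄ω₄e^{iθ₄}.
Eliminating the other unknown: ω₄ = r₂ω₂ sin(θ₂−θ₃) / [r₄ sin(θ₄−θ₃)].
Numerator sine = -0.18395; denominator sine = -0.99167.
Result = 0.0222·7.54·(-0.18395) / (0.0774·(-0.99167)) = +0.40115 rad/s; magnitude 0.40115 rad/s.

0.401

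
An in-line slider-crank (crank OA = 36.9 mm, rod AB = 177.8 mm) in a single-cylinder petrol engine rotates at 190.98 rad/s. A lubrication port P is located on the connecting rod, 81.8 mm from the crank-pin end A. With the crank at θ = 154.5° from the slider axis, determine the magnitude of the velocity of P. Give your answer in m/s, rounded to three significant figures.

4.41

ω = 191 rad/s.  Crank-pin speed |V_A| = rω = 7.0472 m/s, perpendicular to OA.
Rod angle: sinφ = −(r/L) sinθ ⇒ φ = -5.126°; ω_rod = −rω cosθ/√(L²−r²sin²θ) = +35.918 rad/s.
V_P = V_A + ω_rod × AP, with AP = 0.0818 m along the rod.
Components: V_Px = −rω sinθ − a·ω_rod·sinφ = -2.7714 m/s;  V_Py = rω cosθ + a·ω_rod·cosφ = -3.4343 m/s.
|V_P| = √(V_Px² + V_Py²) = 4.4131 m/s.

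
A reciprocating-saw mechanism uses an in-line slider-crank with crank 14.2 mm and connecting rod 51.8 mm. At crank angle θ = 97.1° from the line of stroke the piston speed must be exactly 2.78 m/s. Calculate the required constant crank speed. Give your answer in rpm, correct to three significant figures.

For an in-line slider-crank, |v_piston| = rω|sinθ|·[1 + r cosθ/√(L² − r² sin²θ)].
With r = 0.0142 m, L = 0.0518 m, θ = 97.1°: the bracketed kinematic factor |dx/dθ| = 0.013595 m.
ω = v/|dx/dθ| = 2.78/0.013595 = 204.49 rad/s.
N = 60ω/(2π) = 1952.7 rpm.

1950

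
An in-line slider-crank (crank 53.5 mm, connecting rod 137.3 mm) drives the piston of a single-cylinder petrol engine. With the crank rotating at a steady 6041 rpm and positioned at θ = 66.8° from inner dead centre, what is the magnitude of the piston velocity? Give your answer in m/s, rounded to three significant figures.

36.2

ω = 2π·6041/60 = 632.6 rad/s
For an in-line slider-crank, x = r cosθ + √(L² − r² sin²θ), so v = −rω sinθ·[1 + r cosθ/√(L² − r² sin²θ)].
With r = 0.0535 m, L = 0.1373 m, θ = 66.8°: √(L² − r² sin²θ) = 0.12819 m.
v = −0.0535·632.6·0.91914·[1 + 0.0535·0.39394/0.12819] = -36.222 m/s.
|v| = 36.222 m/s.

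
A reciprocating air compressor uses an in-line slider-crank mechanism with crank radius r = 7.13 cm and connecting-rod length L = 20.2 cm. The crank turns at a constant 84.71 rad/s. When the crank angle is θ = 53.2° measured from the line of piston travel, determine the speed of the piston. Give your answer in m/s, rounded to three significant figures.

5.90

ω = 84.71 rad/s
For an in-line slider-crank, x = r cosθ + √(L² − r² sin²θ), so v = −rω sinθ·[1 + r cosθ/√(L² − r² sin²θ)].
With r = 0.0713 m, L = 0.202 m, θ = 53.2°: √(L² − r² sin²θ) = 0.19376 m.
v = −0.0713·84.71·0.80073·[1 + 0.0713·0.59902/0.19376] = -5.9023 m/s.
|v| = 5.9023 m/s.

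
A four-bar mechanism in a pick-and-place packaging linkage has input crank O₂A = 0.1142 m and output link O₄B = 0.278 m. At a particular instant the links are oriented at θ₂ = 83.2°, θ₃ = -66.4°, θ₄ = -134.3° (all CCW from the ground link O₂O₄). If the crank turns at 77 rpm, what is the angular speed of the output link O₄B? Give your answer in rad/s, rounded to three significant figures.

1.81

ω₂ = 8.063 rad/s (from 77 rpm).
Differentiating the loop-closure r₂e^{iθ₂}+r₃e^{iθ₃}=r₁+r₄e^{iθ₄} gives r₂ω₂e^{iθ₂}+r₃ω₃e^{iθ₃}=r₄ω₄e^{iθ₄}.
Eliminating the other unknown: ω₄ = r₂ω₂ sin(θ₂−θ₃) / [r₄ sin(θ₄−θ₃)].
Numerator sine = +0.50603; denominator sine = -0.92653.
Result = 0.1142·8.063·(+0.50603) / (0.278·(-0.92653)) = -1.8091 rad/s; magnitude 1.8091 rad/s.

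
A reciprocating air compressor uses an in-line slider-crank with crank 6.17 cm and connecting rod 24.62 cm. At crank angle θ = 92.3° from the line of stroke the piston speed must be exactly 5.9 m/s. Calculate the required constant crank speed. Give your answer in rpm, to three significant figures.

923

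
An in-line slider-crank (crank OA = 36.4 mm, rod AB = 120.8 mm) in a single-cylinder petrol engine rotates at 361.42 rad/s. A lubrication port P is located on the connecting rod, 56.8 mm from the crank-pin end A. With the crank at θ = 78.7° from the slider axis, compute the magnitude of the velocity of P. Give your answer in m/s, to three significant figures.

ω = 361.4 rad/s.  Crank-pin speed |V_A| = rω = 13.156 m/s, perpendicular to OA.
Rod angle: sinφ = −(r/L) sinθ ⇒ φ = -17.187°; ω_rod = −rω cosθ/√(L²−r²sin²θ) = -22.337 rad/s.
V_P = V_A + ω_rod × AP, with AP = 0.0568 m along the rod.
Components: V_Px = −rω sinθ − a·ω_rod·sinφ = -13.276 m/s;  V_Py = rω cosθ + a·ω_rod·cosφ = +1.3657 m/s.
|V_P| = √(V_Px² + V_Py²) = 13.346 m/s.

13.3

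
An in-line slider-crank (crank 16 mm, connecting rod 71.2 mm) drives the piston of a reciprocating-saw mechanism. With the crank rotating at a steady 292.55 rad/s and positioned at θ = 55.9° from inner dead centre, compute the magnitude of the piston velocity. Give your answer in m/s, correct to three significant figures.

ω = 292.6 rad/s
For an in-line slider-crank, x = r cosθ + √(L² − r² sin²θ), so v = −rω sinθ·[1 + r cosθ/√(L² − r² sin²θ)].
With r = 0.016 m, L = 0.0712 m, θ = 55.9°: √(L² − r² sin²θ) = 0.069956 m.
v = −0.016·292.6·0.82806·[1 + 0.016·0.56064/0.069956] = -4.373 m/s.
|v| = 4.373 m/s.

4.37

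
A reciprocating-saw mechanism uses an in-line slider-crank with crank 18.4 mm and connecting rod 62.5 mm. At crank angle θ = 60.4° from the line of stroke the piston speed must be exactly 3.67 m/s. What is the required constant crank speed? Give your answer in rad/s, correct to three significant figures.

For an in-line slider-crank, |v_piston| = rω|sinθ|·[1 + r cosθ/√(L² − r² sin²θ)].
With r = 0.0184 m, L = 0.0625 m, θ = 60.4°: the bracketed kinematic factor |dx/dθ| = 0.018405 m.
ω = v/|dx/dθ| = 3.67/0.018405 = 199.4 rad/s.

199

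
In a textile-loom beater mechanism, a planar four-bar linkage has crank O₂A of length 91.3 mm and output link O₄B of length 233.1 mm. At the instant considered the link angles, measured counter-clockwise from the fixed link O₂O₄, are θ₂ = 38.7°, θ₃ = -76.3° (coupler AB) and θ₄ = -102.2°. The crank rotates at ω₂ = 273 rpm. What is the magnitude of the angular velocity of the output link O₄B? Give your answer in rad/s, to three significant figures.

23.2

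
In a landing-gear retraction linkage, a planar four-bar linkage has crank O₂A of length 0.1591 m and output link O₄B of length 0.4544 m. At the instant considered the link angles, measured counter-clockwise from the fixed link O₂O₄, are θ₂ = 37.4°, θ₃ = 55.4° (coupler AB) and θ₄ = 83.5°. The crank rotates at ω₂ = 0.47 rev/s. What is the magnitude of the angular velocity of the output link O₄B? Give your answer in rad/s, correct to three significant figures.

ω₂ = 2.953 rad/s (from 0.47 rev/s).
Differentiating the loop-closure r₂e^{iθ₂}+r₃e^{iθ₃}=r₁+r₄e^{iθ₄} gives r₂ω₂e^{iθ₂}+r₃ω₃e^{iθ₃}=r₄ω₄e^{iθ₄}.
Eliminating the other unknown: ω₄ = r₂ω₂ sin(θ₂−θ₃) / [r₄ sin(θ₄−θ₃)].
Numerator sine = -0.30902; denominator sine = +0.47101.
Result = 0.1591·2.953·(-0.30902) / (0.4544·(+0.47101)) = -0.67836 rad/s; magnitude 0.67836 rad/s.

0.678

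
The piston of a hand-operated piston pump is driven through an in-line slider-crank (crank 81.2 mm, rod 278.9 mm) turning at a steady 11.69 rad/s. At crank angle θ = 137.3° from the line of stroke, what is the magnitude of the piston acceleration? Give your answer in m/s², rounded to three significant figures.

ω = 11.69 rad/s
x(θ) = r cosθ + √(L² − r² sin²θ); with ω constant, a = ω²·d²x/dθ².
d²x/dθ² = −r cosθ − r²(cos2θ)/√u − r⁴ sin²2θ/(4u^{3/2}),  u = L² − r² sin²θ = 0.0747529 m².
Substituting r = 0.0812 m, L = 0.2789 m, θ = 137.3°: d²x/dθ² = +0.057213 m.
a = ω²·d²x/dθ² = (11.69)²·(+0.057213) = +7.8185 m/s²;  |a| = 7.8185 m/s².

7.82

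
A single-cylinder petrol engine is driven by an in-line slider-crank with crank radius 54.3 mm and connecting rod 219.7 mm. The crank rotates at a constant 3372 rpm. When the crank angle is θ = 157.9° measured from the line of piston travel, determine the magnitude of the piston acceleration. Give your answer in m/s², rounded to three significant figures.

ω = 2π·3372/60 = 353.1 rad/s
x(θ) = r cosθ + √(L² − r² sin²θ); with ω constant, a = ω²·d²x/dθ².
d²x/dθ² = −r cosθ − r²(cos2θ)/√u − r⁴ sin²2θ/(4u^{3/2}),  u = L² − r² sin²θ = 0.0478507 m².
Substituting r = 0.0543 m, L = 0.2197 m, θ = 157.9°: d²x/dθ² = +0.040546 m.
a = ω²·d²x/dθ² = (353.1)²·(+0.040546) = +5055.7 m/s²;  |a| = 5055.7 m/s².

5060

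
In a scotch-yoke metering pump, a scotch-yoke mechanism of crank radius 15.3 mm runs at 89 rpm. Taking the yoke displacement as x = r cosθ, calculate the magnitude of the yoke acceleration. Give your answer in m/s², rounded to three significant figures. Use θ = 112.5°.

0.509

ω = 9.32 rad/s (from 89 rpm).
x = r cosθ ⇒ ẍ = −rω² cosθ (ω constant).
|a| = rω²|cosθ| = 0.0153·(9.32)²·|cos 112.5°| = 0.50859 m/s².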